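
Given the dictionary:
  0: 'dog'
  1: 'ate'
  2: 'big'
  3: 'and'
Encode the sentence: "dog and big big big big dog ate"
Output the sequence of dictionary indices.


Look up each word in the dictionary:
  'dog' -> 0
  'and' -> 3
  'big' -> 2
  'big' -> 2
  'big' -> 2
  'big' -> 2
  'dog' -> 0
  'ate' -> 1

Encoded: [0, 3, 2, 2, 2, 2, 0, 1]


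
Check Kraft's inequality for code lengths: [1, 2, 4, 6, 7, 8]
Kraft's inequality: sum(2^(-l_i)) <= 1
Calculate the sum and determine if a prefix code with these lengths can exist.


Sum = 2^(-1) + 2^(-2) + 2^(-4) + 2^(-6) + 2^(-7) + 2^(-8)
    = 0.5 + 0.25 + 0.0625 + 0.015625 + 0.0078125 + 0.00390625
    = 215/256 = 0.83984375
Since 0.83984375 <= 1, Kraft's inequality IS satisfied.
A prefix code with these lengths CAN exist.

Kraft sum = 0.83984375. Satisfied.


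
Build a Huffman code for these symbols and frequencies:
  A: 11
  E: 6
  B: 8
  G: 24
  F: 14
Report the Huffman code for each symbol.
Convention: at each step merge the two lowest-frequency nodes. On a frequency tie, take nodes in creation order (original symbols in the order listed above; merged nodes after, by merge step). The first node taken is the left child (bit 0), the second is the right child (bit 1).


Huffman tree construction:
Step 1: Merge E(6) + B(8) = 14
Step 2: Merge A(11) + F(14) = 25
Step 3: Merge (E+B)(14) + G(24) = 38
Step 4: Merge (A+F)(25) + ((E+B)+G)(38) = 63
Read each symbol's code off the tree from the root (left child = 0, right child = 1).

Codes:
  A: 00 (length 2)
  E: 100 (length 3)
  B: 101 (length 3)
  G: 11 (length 2)
  F: 01 (length 2)
Average code length: 140/63 = 2.2222 bits/symbol


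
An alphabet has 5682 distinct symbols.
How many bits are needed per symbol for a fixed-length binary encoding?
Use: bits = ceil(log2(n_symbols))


log2(5682) = 12.4722
Bracket: 2^12 = 4096 < 5682 <= 2^13 = 8192
So ceil(log2(5682)) = 13

bits = ceil(log2(5682)) = ceil(12.4722) = 13 bits


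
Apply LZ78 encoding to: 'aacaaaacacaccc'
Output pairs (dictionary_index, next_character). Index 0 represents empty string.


LZ78 encoding steps:
Dictionary: {0: ''}
Step 1: w='' (idx 0), next='a' -> output (0, 'a'), add 'a' as idx 1
Step 2: w='a' (idx 1), next='c' -> output (1, 'c'), add 'ac' as idx 2
Step 3: w='a' (idx 1), next='a' -> output (1, 'a'), add 'aa' as idx 3
Step 4: w='aa' (idx 3), next='c' -> output (3, 'c'), add 'aac' as idx 4
Step 5: w='ac' (idx 2), next='a' -> output (2, 'a'), add 'aca' as idx 5
Step 6: w='' (idx 0), next='c' -> output (0, 'c'), add 'c' as idx 6
Step 7: w='c' (idx 6), next='c' -> output (6, 'c'), add 'cc' as idx 7


Encoded: [(0, 'a'), (1, 'c'), (1, 'a'), (3, 'c'), (2, 'a'), (0, 'c'), (6, 'c')]


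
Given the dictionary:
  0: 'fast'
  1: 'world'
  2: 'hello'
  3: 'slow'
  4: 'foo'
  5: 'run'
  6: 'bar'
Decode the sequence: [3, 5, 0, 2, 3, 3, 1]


Look up each index in the dictionary:
  3 -> 'slow'
  5 -> 'run'
  0 -> 'fast'
  2 -> 'hello'
  3 -> 'slow'
  3 -> 'slow'
  1 -> 'world'

Decoded: "slow run fast hello slow slow world"


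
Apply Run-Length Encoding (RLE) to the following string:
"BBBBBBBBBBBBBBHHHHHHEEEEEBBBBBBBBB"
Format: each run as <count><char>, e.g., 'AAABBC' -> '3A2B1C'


Scanning runs left to right:
  i=0: run of 'B' x 14 -> '14B'
  i=14: run of 'H' x 6 -> '6H'
  i=20: run of 'E' x 5 -> '5E'
  i=25: run of 'B' x 9 -> '9B'

RLE = 14B6H5E9B


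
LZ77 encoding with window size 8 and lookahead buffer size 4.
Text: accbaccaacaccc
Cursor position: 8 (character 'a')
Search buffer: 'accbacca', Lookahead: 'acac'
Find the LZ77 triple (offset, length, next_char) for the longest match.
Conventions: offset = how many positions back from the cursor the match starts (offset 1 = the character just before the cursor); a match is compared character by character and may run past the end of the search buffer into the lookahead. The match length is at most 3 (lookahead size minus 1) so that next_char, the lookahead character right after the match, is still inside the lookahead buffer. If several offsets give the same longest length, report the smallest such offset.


Try each offset into the search buffer:
  offset=1 (pos 7, char 'a'): match length 1
  offset=2 (pos 6, char 'c'): match length 0
  offset=3 (pos 5, char 'c'): match length 0
  offset=4 (pos 4, char 'a'): match length 2
  offset=5 (pos 3, char 'b'): match length 0
  offset=6 (pos 2, char 'c'): match length 0
  offset=7 (pos 1, char 'c'): match length 0
  offset=8 (pos 0, char 'a'): match length 2
Longest match has length 2, found at offsets 4, 8; take the smallest, offset 4.
next_char = character at position 8 + 2 = 10 -> 'a'

Best match: offset=4, length=2 (matching 'ac' starting at position 4)
LZ77 triple: (4, 2, 'a')


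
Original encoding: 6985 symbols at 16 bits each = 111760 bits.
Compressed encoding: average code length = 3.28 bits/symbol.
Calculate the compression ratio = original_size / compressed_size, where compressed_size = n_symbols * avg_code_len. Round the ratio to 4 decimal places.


original_size = n_symbols * orig_bits = 6985 * 16 = 111760 bits
compressed_size = n_symbols * avg_code_len = 6985 * 3.28 = 22910.8 bits
ratio = original_size / compressed_size = 111760 / 22910.8 = 4.878

Compression ratio = 4.878


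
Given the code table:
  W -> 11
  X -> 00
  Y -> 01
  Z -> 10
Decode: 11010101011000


Decoding:
11 -> W
01 -> Y
01 -> Y
01 -> Y
01 -> Y
10 -> Z
00 -> X


Result: WYYYYZX


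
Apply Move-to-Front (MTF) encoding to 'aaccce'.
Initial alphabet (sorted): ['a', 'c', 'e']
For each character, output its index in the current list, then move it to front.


MTF encoding:
'a': index 0 in ['a', 'c', 'e'] -> ['a', 'c', 'e']
'a': index 0 in ['a', 'c', 'e'] -> ['a', 'c', 'e']
'c': index 1 in ['a', 'c', 'e'] -> ['c', 'a', 'e']
'c': index 0 in ['c', 'a', 'e'] -> ['c', 'a', 'e']
'c': index 0 in ['c', 'a', 'e'] -> ['c', 'a', 'e']
'e': index 2 in ['c', 'a', 'e'] -> ['e', 'c', 'a']


Output: [0, 0, 1, 0, 0, 2]


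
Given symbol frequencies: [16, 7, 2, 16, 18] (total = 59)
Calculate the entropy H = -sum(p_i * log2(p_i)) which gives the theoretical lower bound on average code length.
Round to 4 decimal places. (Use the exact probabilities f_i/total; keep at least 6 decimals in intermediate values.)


Per-symbol terms -p_i * log2(p_i) with p_i = f_i/59:
  p = 16/59 = 0.271186: log2(p) = -1.882643, -p*log2(p) = 0.510547
  p = 7/59 = 0.118644: log2(p) = -3.075288, -p*log2(p) = 0.364865
  p = 2/59 = 0.033898: log2(p) = -4.882643, -p*log2(p) = 0.165513
  p = 16/59 = 0.271186: log2(p) = -1.882643, -p*log2(p) = 0.510547
  p = 18/59 = 0.305085: log2(p) = -1.712718, -p*log2(p) = 0.522524
H = 0.510547 + 0.364865 + 0.165513 + 0.510547 + 0.522524 = 2.073996

H = 2.074 bits/symbol


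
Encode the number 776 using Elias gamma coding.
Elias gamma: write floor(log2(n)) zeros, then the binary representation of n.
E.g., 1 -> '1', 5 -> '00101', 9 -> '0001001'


num_bits = floor(log2(776)) + 1 = 10
leading_zeros = num_bits - 1 = 9
binary(776) = 1100001000

Elias gamma(776) = '000000000' + '1100001000' = 0000000001100001000 (19 bits)


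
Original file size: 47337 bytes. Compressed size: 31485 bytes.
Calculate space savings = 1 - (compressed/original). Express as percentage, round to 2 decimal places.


ratio = compressed/original = 31485/47337 = 0.665125
savings = 1 - ratio = 1 - 0.665125 = 0.334875
as a percentage: 0.334875 * 100 = 33.49%

Space savings = 1 - 31485/47337 = 33.49%


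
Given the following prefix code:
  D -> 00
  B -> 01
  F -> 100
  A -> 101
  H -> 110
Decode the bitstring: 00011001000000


Decoding step by step:
Bits 00 -> D
Bits 01 -> B
Bits 100 -> F
Bits 100 -> F
Bits 00 -> D
Bits 00 -> D


Decoded message: DBFFDD


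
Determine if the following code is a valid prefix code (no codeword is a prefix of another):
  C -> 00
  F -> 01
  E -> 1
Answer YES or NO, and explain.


Checking each pair (does one codeword prefix another?):
  C='00' vs F='01': no prefix
  C='00' vs E='1': no prefix
  F='01' vs C='00': no prefix
  F='01' vs E='1': no prefix
  E='1' vs C='00': no prefix
  E='1' vs F='01': no prefix
No violation found over all pairs.

YES -- this is a valid prefix code. No codeword is a prefix of any other codeword.


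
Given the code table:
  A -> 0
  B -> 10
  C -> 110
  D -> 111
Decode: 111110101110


Decoding:
111 -> D
110 -> C
10 -> B
111 -> D
0 -> A


Result: DCBDA


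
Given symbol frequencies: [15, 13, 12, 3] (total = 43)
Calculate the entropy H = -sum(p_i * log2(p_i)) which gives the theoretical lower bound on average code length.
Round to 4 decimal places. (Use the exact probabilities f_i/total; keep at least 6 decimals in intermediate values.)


Per-symbol terms -p_i * log2(p_i) with p_i = f_i/43:
  p = 15/43 = 0.348837: log2(p) = -1.519374, -p*log2(p) = 0.530014
  p = 13/43 = 0.302326: log2(p) = -1.725825, -p*log2(p) = 0.521761
  p = 12/43 = 0.279070: log2(p) = -1.841302, -p*log2(p) = 0.513852
  p = 3/43 = 0.069767: log2(p) = -3.841302, -p*log2(p) = 0.267998
H = 0.530014 + 0.521761 + 0.513852 + 0.267998 = 1.833625

H = 1.8336 bits/symbol


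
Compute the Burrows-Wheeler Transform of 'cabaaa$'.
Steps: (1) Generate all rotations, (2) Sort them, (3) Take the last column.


Rotations (sorted):
  0: $cabaaa -> last char: a
  1: a$cabaa -> last char: a
  2: aa$caba -> last char: a
  3: aaa$cab -> last char: b
  4: abaaa$c -> last char: c
  5: baaa$ca -> last char: a
  6: cabaaa$ -> last char: $


BWT = aaabca$


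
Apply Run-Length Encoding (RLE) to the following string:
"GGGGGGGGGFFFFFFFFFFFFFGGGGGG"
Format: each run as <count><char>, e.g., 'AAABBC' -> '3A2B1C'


Scanning runs left to right:
  i=0: run of 'G' x 9 -> '9G'
  i=9: run of 'F' x 13 -> '13F'
  i=22: run of 'G' x 6 -> '6G'

RLE = 9G13F6G


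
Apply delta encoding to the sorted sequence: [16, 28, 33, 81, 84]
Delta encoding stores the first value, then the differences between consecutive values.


First value: 16
Deltas:
  28 - 16 = 12
  33 - 28 = 5
  81 - 33 = 48
  84 - 81 = 3


Delta encoded: [16, 12, 5, 48, 3]


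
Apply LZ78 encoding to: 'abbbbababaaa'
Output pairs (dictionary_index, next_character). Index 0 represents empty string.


LZ78 encoding steps:
Dictionary: {0: ''}
Step 1: w='' (idx 0), next='a' -> output (0, 'a'), add 'a' as idx 1
Step 2: w='' (idx 0), next='b' -> output (0, 'b'), add 'b' as idx 2
Step 3: w='b' (idx 2), next='b' -> output (2, 'b'), add 'bb' as idx 3
Step 4: w='b' (idx 2), next='a' -> output (2, 'a'), add 'ba' as idx 4
Step 5: w='ba' (idx 4), next='b' -> output (4, 'b'), add 'bab' as idx 5
Step 6: w='a' (idx 1), next='a' -> output (1, 'a'), add 'aa' as idx 6
Step 7: w='a' (idx 1), end of input -> output (1, '')


Encoded: [(0, 'a'), (0, 'b'), (2, 'b'), (2, 'a'), (4, 'b'), (1, 'a'), (1, '')]


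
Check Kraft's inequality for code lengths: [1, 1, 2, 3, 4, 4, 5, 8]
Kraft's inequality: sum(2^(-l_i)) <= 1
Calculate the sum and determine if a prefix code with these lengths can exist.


Sum = 2^(-1) + 2^(-1) + 2^(-2) + 2^(-3) + 2^(-4) + 2^(-4) + 2^(-5) + 2^(-8)
    = 0.5 + 0.5 + 0.25 + 0.125 + 0.0625 + 0.0625 + 0.03125 + 0.00390625
    = 393/256 = 1.53515625
Since 1.53515625 > 1, Kraft's inequality is NOT satisfied.
A prefix code with these lengths CANNOT exist.

Kraft sum = 1.53515625. Not satisfied.


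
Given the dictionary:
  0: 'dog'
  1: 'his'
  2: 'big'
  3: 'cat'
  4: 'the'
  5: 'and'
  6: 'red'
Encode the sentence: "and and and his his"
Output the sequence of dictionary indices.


Look up each word in the dictionary:
  'and' -> 5
  'and' -> 5
  'and' -> 5
  'his' -> 1
  'his' -> 1

Encoded: [5, 5, 5, 1, 1]


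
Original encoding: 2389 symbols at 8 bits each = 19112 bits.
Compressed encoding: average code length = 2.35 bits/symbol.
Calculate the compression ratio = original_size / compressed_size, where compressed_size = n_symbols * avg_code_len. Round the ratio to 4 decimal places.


original_size = n_symbols * orig_bits = 2389 * 8 = 19112 bits
compressed_size = n_symbols * avg_code_len = 2389 * 2.35 = 5614.15 bits
ratio = original_size / compressed_size = 19112 / 5614.15 = 3.4043

Compression ratio = 3.4043


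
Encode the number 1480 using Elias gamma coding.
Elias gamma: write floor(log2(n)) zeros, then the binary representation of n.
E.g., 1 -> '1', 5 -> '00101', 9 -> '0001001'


num_bits = floor(log2(1480)) + 1 = 11
leading_zeros = num_bits - 1 = 10
binary(1480) = 10111001000

Elias gamma(1480) = '0000000000' + '10111001000' = 000000000010111001000 (21 bits)


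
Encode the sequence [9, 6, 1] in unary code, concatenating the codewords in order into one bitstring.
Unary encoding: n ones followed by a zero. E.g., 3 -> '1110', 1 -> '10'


Encode each number as n ones followed by a terminating 0:
  9 -> 1111111110 (10 bits)
  6 -> 1111110 (7 bits)
  1 -> 10 (2 bits)
Total length = 10 + 7 + 2 = 19 bits.

Unary([9, 6, 1]) = 1111111110111111010 (19 bits)


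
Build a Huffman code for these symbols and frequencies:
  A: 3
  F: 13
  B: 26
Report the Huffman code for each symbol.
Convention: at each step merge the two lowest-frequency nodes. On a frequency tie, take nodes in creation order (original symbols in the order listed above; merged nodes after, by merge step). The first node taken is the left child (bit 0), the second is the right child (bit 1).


Huffman tree construction:
Step 1: Merge A(3) + F(13) = 16
Step 2: Merge (A+F)(16) + B(26) = 42
Read each symbol's code off the tree from the root (left child = 0, right child = 1).

Codes:
  A: 00 (length 2)
  F: 01 (length 2)
  B: 1 (length 1)
Average code length: 58/42 = 1.3810 bits/symbol


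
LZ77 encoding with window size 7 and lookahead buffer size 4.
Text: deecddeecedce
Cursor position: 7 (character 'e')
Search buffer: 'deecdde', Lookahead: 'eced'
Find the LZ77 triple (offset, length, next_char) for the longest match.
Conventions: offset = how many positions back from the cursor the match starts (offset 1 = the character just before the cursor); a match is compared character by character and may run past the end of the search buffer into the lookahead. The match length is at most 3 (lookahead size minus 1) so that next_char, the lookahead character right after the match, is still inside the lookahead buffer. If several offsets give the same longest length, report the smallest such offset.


Try each offset into the search buffer:
  offset=1 (pos 6, char 'e'): match length 1
  offset=2 (pos 5, char 'd'): match length 0
  offset=3 (pos 4, char 'd'): match length 0
  offset=4 (pos 3, char 'c'): match length 0
  offset=5 (pos 2, char 'e'): match length 2
  offset=6 (pos 1, char 'e'): match length 1
  offset=7 (pos 0, char 'd'): match length 0
Longest match has length 2 at offset 5.
next_char = character at position 7 + 2 = 9 -> 'e'

Best match: offset=5, length=2 (matching 'ec' starting at position 2)
LZ77 triple: (5, 2, 'e')


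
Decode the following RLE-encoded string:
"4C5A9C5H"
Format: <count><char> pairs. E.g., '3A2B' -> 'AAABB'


Expanding each <count><char> pair:
  4C -> 'CCCC'
  5A -> 'AAAAA'
  9C -> 'CCCCCCCCC'
  5H -> 'HHHHH'

Decoded = CCCCAAAAACCCCCCCCCHHHHH


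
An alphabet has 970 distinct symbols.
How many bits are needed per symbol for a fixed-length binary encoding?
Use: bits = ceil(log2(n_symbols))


log2(970) = 9.9218
Bracket: 2^9 = 512 < 970 <= 2^10 = 1024
So ceil(log2(970)) = 10

bits = ceil(log2(970)) = ceil(9.9218) = 10 bits


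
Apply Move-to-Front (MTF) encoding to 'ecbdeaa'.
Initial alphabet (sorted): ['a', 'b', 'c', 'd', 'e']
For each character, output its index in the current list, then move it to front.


MTF encoding:
'e': index 4 in ['a', 'b', 'c', 'd', 'e'] -> ['e', 'a', 'b', 'c', 'd']
'c': index 3 in ['e', 'a', 'b', 'c', 'd'] -> ['c', 'e', 'a', 'b', 'd']
'b': index 3 in ['c', 'e', 'a', 'b', 'd'] -> ['b', 'c', 'e', 'a', 'd']
'd': index 4 in ['b', 'c', 'e', 'a', 'd'] -> ['d', 'b', 'c', 'e', 'a']
'e': index 3 in ['d', 'b', 'c', 'e', 'a'] -> ['e', 'd', 'b', 'c', 'a']
'a': index 4 in ['e', 'd', 'b', 'c', 'a'] -> ['a', 'e', 'd', 'b', 'c']
'a': index 0 in ['a', 'e', 'd', 'b', 'c'] -> ['a', 'e', 'd', 'b', 'c']


Output: [4, 3, 3, 4, 3, 4, 0]


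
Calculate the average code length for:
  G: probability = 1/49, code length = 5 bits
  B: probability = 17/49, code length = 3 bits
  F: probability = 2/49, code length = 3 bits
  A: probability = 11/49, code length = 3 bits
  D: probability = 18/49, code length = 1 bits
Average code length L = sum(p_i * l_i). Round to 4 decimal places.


Weighted contributions p_i * l_i:
  G: (1/49) * 5 = 5/49
  B: (17/49) * 3 = 51/49
  F: (2/49) * 3 = 6/49
  A: (11/49) * 3 = 33/49
  D: (18/49) * 1 = 18/49
Sum = (5 + 51 + 6 + 33 + 18)/49 = 113/49

L = 113/49 = 2.3061 bits/symbol


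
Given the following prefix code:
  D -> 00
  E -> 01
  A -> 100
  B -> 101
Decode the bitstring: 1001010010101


Decoding step by step:
Bits 100 -> A
Bits 101 -> B
Bits 00 -> D
Bits 101 -> B
Bits 01 -> E


Decoded message: ABDBE


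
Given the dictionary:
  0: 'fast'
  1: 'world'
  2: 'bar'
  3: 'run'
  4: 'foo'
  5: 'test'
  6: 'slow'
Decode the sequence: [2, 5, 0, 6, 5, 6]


Look up each index in the dictionary:
  2 -> 'bar'
  5 -> 'test'
  0 -> 'fast'
  6 -> 'slow'
  5 -> 'test'
  6 -> 'slow'

Decoded: "bar test fast slow test slow"


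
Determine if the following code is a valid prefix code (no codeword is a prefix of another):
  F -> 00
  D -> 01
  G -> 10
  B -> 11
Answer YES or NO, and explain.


Checking each pair (does one codeword prefix another?):
  F='00' vs D='01': no prefix
  F='00' vs G='10': no prefix
  F='00' vs B='11': no prefix
  D='01' vs F='00': no prefix
  D='01' vs G='10': no prefix
  D='01' vs B='11': no prefix
  G='10' vs F='00': no prefix
  G='10' vs D='01': no prefix
  G='10' vs B='11': no prefix
  B='11' vs F='00': no prefix
  B='11' vs D='01': no prefix
  B='11' vs G='10': no prefix
No violation found over all pairs.

YES -- this is a valid prefix code. No codeword is a prefix of any other codeword.


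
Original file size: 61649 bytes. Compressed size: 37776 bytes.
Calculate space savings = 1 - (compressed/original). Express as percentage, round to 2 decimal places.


ratio = compressed/original = 37776/61649 = 0.612759
savings = 1 - ratio = 1 - 0.612759 = 0.387241
as a percentage: 0.387241 * 100 = 38.72%

Space savings = 1 - 37776/61649 = 38.72%


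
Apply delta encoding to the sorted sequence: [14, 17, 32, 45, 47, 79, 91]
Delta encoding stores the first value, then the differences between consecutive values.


First value: 14
Deltas:
  17 - 14 = 3
  32 - 17 = 15
  45 - 32 = 13
  47 - 45 = 2
  79 - 47 = 32
  91 - 79 = 12


Delta encoded: [14, 3, 15, 13, 2, 32, 12]


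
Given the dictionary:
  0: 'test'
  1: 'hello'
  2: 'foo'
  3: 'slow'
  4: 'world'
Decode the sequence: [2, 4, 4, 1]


Look up each index in the dictionary:
  2 -> 'foo'
  4 -> 'world'
  4 -> 'world'
  1 -> 'hello'

Decoded: "foo world world hello"


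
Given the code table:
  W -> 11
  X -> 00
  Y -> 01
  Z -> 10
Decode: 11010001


Decoding:
11 -> W
01 -> Y
00 -> X
01 -> Y


Result: WYXY


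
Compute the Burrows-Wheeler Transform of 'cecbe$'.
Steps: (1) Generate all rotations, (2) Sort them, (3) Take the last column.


Rotations (sorted):
  0: $cecbe -> last char: e
  1: be$cec -> last char: c
  2: cbe$ce -> last char: e
  3: cecbe$ -> last char: $
  4: e$cecb -> last char: b
  5: ecbe$c -> last char: c


BWT = ece$bc


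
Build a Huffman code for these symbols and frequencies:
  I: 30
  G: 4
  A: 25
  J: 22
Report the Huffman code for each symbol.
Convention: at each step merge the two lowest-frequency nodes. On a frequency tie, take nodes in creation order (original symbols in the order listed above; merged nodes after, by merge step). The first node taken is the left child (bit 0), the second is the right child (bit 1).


Huffman tree construction:
Step 1: Merge G(4) + J(22) = 26
Step 2: Merge A(25) + (G+J)(26) = 51
Step 3: Merge I(30) + (A+(G+J))(51) = 81
Read each symbol's code off the tree from the root (left child = 0, right child = 1).

Codes:
  I: 0 (length 1)
  G: 110 (length 3)
  A: 10 (length 2)
  J: 111 (length 3)
Average code length: 158/81 = 1.9506 bits/symbol


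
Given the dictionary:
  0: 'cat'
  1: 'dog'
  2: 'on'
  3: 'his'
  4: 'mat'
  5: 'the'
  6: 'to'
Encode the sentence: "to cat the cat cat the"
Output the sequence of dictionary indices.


Look up each word in the dictionary:
  'to' -> 6
  'cat' -> 0
  'the' -> 5
  'cat' -> 0
  'cat' -> 0
  'the' -> 5

Encoded: [6, 0, 5, 0, 0, 5]


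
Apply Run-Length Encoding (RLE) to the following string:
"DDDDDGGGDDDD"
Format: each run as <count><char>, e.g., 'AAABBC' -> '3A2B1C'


Scanning runs left to right:
  i=0: run of 'D' x 5 -> '5D'
  i=5: run of 'G' x 3 -> '3G'
  i=8: run of 'D' x 4 -> '4D'

RLE = 5D3G4D


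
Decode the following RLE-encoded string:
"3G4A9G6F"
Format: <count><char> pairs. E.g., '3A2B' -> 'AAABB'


Expanding each <count><char> pair:
  3G -> 'GGG'
  4A -> 'AAAA'
  9G -> 'GGGGGGGGG'
  6F -> 'FFFFFF'

Decoded = GGGAAAAGGGGGGGGGFFFFFF


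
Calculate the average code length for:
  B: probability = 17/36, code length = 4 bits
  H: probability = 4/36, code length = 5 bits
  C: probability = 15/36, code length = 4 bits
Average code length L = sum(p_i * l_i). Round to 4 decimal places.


Weighted contributions p_i * l_i:
  B: (17/36) * 4 = 68/36
  H: (4/36) * 5 = 20/36
  C: (15/36) * 4 = 60/36
Sum = (68 + 20 + 60)/36 = 148/36

L = 148/36 = 4.1111 bits/symbol


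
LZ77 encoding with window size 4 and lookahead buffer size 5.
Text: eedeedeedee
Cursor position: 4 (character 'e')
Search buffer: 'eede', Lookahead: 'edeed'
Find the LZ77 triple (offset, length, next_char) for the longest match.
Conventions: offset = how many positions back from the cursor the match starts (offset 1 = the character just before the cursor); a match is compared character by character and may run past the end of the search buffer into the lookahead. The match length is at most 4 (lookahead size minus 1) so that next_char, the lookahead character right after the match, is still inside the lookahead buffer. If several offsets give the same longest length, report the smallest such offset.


Try each offset into the search buffer:
  offset=1 (pos 3, char 'e'): match length 1
  offset=2 (pos 2, char 'd'): match length 0
  offset=3 (pos 1, char 'e'): match length 4
  offset=4 (pos 0, char 'e'): match length 1
Longest match has length 4 at offset 3.
next_char = character at position 4 + 4 = 8 -> 'd'

Best match: offset=3, length=4 (matching 'edee' starting at position 1)
LZ77 triple: (3, 4, 'd')


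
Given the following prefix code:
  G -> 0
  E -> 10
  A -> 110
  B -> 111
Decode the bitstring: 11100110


Decoding step by step:
Bits 111 -> B
Bits 0 -> G
Bits 0 -> G
Bits 110 -> A


Decoded message: BGGA


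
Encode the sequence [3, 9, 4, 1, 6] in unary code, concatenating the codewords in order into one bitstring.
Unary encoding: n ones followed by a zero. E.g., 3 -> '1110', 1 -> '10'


Encode each number as n ones followed by a terminating 0:
  3 -> 1110 (4 bits)
  9 -> 1111111110 (10 bits)
  4 -> 11110 (5 bits)
  1 -> 10 (2 bits)
  6 -> 1111110 (7 bits)
Total length = 4 + 10 + 5 + 2 + 7 = 28 bits.

Unary([3, 9, 4, 1, 6]) = 1110111111111011110101111110 (28 bits)


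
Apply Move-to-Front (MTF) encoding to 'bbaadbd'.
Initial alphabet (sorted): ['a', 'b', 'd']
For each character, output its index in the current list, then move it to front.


MTF encoding:
'b': index 1 in ['a', 'b', 'd'] -> ['b', 'a', 'd']
'b': index 0 in ['b', 'a', 'd'] -> ['b', 'a', 'd']
'a': index 1 in ['b', 'a', 'd'] -> ['a', 'b', 'd']
'a': index 0 in ['a', 'b', 'd'] -> ['a', 'b', 'd']
'd': index 2 in ['a', 'b', 'd'] -> ['d', 'a', 'b']
'b': index 2 in ['d', 'a', 'b'] -> ['b', 'd', 'a']
'd': index 1 in ['b', 'd', 'a'] -> ['d', 'b', 'a']


Output: [1, 0, 1, 0, 2, 2, 1]


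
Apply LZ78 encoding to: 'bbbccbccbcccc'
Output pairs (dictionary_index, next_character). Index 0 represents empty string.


LZ78 encoding steps:
Dictionary: {0: ''}
Step 1: w='' (idx 0), next='b' -> output (0, 'b'), add 'b' as idx 1
Step 2: w='b' (idx 1), next='b' -> output (1, 'b'), add 'bb' as idx 2
Step 3: w='' (idx 0), next='c' -> output (0, 'c'), add 'c' as idx 3
Step 4: w='c' (idx 3), next='b' -> output (3, 'b'), add 'cb' as idx 4
Step 5: w='c' (idx 3), next='c' -> output (3, 'c'), add 'cc' as idx 5
Step 6: w='b' (idx 1), next='c' -> output (1, 'c'), add 'bc' as idx 6
Step 7: w='cc' (idx 5), next='c' -> output (5, 'c'), add 'ccc' as idx 7


Encoded: [(0, 'b'), (1, 'b'), (0, 'c'), (3, 'b'), (3, 'c'), (1, 'c'), (5, 'c')]


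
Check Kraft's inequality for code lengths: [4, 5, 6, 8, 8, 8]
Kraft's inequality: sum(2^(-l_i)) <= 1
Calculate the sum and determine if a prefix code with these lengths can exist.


Sum = 2^(-4) + 2^(-5) + 2^(-6) + 2^(-8) + 2^(-8) + 2^(-8)
    = 0.0625 + 0.03125 + 0.015625 + 0.00390625 + 0.00390625 + 0.00390625
    = 31/256 = 0.12109375
Since 0.12109375 <= 1, Kraft's inequality IS satisfied.
A prefix code with these lengths CAN exist.

Kraft sum = 0.12109375. Satisfied.


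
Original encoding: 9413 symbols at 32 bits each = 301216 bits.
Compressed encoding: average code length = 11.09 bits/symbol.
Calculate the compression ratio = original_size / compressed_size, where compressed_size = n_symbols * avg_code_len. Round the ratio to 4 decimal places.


original_size = n_symbols * orig_bits = 9413 * 32 = 301216 bits
compressed_size = n_symbols * avg_code_len = 9413 * 11.09 = 104390.17 bits
ratio = original_size / compressed_size = 301216 / 104390.17 = 2.8855

Compression ratio = 2.8855


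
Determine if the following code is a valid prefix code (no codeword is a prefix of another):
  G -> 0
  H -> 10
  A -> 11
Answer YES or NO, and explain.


Checking each pair (does one codeword prefix another?):
  G='0' vs H='10': no prefix
  G='0' vs A='11': no prefix
  H='10' vs G='0': no prefix
  H='10' vs A='11': no prefix
  A='11' vs G='0': no prefix
  A='11' vs H='10': no prefix
No violation found over all pairs.

YES -- this is a valid prefix code. No codeword is a prefix of any other codeword.


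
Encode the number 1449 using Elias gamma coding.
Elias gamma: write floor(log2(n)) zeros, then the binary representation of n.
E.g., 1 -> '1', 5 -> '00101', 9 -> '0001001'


num_bits = floor(log2(1449)) + 1 = 11
leading_zeros = num_bits - 1 = 10
binary(1449) = 10110101001

Elias gamma(1449) = '0000000000' + '10110101001' = 000000000010110101001 (21 bits)


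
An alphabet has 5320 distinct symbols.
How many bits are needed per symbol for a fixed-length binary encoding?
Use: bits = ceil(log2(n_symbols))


log2(5320) = 12.3772
Bracket: 2^12 = 4096 < 5320 <= 2^13 = 8192
So ceil(log2(5320)) = 13

bits = ceil(log2(5320)) = ceil(12.3772) = 13 bits


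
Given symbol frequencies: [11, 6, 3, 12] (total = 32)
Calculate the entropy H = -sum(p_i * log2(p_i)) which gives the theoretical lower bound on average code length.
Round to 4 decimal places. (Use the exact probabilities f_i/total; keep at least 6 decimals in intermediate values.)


Per-symbol terms -p_i * log2(p_i) with p_i = f_i/32:
  p = 11/32 = 0.343750: log2(p) = -1.540568, -p*log2(p) = 0.529570
  p = 6/32 = 0.187500: log2(p) = -2.415037, -p*log2(p) = 0.452820
  p = 3/32 = 0.093750: log2(p) = -3.415037, -p*log2(p) = 0.320160
  p = 12/32 = 0.375000: log2(p) = -1.415037, -p*log2(p) = 0.530639
H = 0.529570 + 0.452820 + 0.320160 + 0.530639 = 1.833189

H = 1.8332 bits/symbol


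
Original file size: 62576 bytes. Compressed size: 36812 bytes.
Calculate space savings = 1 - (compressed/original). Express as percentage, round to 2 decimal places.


ratio = compressed/original = 36812/62576 = 0.588277
savings = 1 - ratio = 1 - 0.588277 = 0.411723
as a percentage: 0.411723 * 100 = 41.17%

Space savings = 1 - 36812/62576 = 41.17%


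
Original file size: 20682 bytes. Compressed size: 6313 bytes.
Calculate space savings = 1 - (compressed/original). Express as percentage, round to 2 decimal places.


ratio = compressed/original = 6313/20682 = 0.305241
savings = 1 - ratio = 1 - 0.305241 = 0.694759
as a percentage: 0.694759 * 100 = 69.48%

Space savings = 1 - 6313/20682 = 69.48%


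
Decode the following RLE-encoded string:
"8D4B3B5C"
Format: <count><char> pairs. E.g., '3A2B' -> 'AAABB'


Expanding each <count><char> pair:
  8D -> 'DDDDDDDD'
  4B -> 'BBBB'
  3B -> 'BBB'
  5C -> 'CCCCC'

Decoded = DDDDDDDDBBBBBBBCCCCC


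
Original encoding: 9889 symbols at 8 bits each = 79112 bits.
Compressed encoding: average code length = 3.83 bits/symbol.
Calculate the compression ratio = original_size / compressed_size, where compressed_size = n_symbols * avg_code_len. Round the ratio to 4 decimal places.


original_size = n_symbols * orig_bits = 9889 * 8 = 79112 bits
compressed_size = n_symbols * avg_code_len = 9889 * 3.83 = 37874.87 bits
ratio = original_size / compressed_size = 79112 / 37874.87 = 2.0888

Compression ratio = 2.0888


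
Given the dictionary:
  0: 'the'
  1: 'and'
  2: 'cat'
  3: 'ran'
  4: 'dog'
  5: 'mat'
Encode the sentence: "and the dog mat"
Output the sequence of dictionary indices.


Look up each word in the dictionary:
  'and' -> 1
  'the' -> 0
  'dog' -> 4
  'mat' -> 5

Encoded: [1, 0, 4, 5]


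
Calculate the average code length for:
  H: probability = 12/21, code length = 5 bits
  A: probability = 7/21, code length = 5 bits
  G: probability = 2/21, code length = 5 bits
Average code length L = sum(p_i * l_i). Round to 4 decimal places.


Weighted contributions p_i * l_i:
  H: (12/21) * 5 = 60/21
  A: (7/21) * 5 = 35/21
  G: (2/21) * 5 = 10/21
Sum = (60 + 35 + 10)/21 = 105/21

L = 105/21 = 5.0000 bits/symbol


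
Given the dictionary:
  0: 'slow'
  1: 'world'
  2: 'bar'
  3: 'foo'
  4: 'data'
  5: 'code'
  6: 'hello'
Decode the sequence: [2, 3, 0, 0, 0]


Look up each index in the dictionary:
  2 -> 'bar'
  3 -> 'foo'
  0 -> 'slow'
  0 -> 'slow'
  0 -> 'slow'

Decoded: "bar foo slow slow slow"


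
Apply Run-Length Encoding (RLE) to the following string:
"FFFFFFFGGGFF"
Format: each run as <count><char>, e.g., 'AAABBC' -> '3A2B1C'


Scanning runs left to right:
  i=0: run of 'F' x 7 -> '7F'
  i=7: run of 'G' x 3 -> '3G'
  i=10: run of 'F' x 2 -> '2F'

RLE = 7F3G2F


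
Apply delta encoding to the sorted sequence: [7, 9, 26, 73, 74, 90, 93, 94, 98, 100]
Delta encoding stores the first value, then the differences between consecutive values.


First value: 7
Deltas:
  9 - 7 = 2
  26 - 9 = 17
  73 - 26 = 47
  74 - 73 = 1
  90 - 74 = 16
  93 - 90 = 3
  94 - 93 = 1
  98 - 94 = 4
  100 - 98 = 2


Delta encoded: [7, 2, 17, 47, 1, 16, 3, 1, 4, 2]


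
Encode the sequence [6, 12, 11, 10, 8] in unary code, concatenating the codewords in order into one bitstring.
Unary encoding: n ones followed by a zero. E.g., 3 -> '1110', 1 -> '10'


Encode each number as n ones followed by a terminating 0:
  6 -> 1111110 (7 bits)
  12 -> 1111111111110 (13 bits)
  11 -> 111111111110 (12 bits)
  10 -> 11111111110 (11 bits)
  8 -> 111111110 (9 bits)
Total length = 7 + 13 + 12 + 11 + 9 = 52 bits.

Unary([6, 12, 11, 10, 8]) = 1111110111111111111011111111111011111111110111111110 (52 bits)


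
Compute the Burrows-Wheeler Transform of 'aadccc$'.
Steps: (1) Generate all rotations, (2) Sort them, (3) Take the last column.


Rotations (sorted):
  0: $aadccc -> last char: c
  1: aadccc$ -> last char: $
  2: adccc$a -> last char: a
  3: c$aadcc -> last char: c
  4: cc$aadc -> last char: c
  5: ccc$aad -> last char: d
  6: dccc$aa -> last char: a


BWT = c$accda


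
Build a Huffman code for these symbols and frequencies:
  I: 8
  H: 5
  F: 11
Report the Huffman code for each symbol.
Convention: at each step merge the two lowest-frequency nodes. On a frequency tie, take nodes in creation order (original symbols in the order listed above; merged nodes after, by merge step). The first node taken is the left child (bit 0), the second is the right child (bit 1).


Huffman tree construction:
Step 1: Merge H(5) + I(8) = 13
Step 2: Merge F(11) + (H+I)(13) = 24
Read each symbol's code off the tree from the root (left child = 0, right child = 1).

Codes:
  I: 11 (length 2)
  H: 10 (length 2)
  F: 0 (length 1)
Average code length: 37/24 = 1.5417 bits/symbol


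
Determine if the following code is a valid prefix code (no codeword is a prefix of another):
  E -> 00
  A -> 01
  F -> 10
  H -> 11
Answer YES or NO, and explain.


Checking each pair (does one codeword prefix another?):
  E='00' vs A='01': no prefix
  E='00' vs F='10': no prefix
  E='00' vs H='11': no prefix
  A='01' vs E='00': no prefix
  A='01' vs F='10': no prefix
  A='01' vs H='11': no prefix
  F='10' vs E='00': no prefix
  F='10' vs A='01': no prefix
  F='10' vs H='11': no prefix
  H='11' vs E='00': no prefix
  H='11' vs A='01': no prefix
  H='11' vs F='10': no prefix
No violation found over all pairs.

YES -- this is a valid prefix code. No codeword is a prefix of any other codeword.


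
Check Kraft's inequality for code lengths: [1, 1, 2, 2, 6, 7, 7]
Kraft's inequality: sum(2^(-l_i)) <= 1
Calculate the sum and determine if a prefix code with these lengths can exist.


Sum = 2^(-1) + 2^(-1) + 2^(-2) + 2^(-2) + 2^(-6) + 2^(-7) + 2^(-7)
    = 0.5 + 0.5 + 0.25 + 0.25 + 0.015625 + 0.0078125 + 0.0078125
    = 196/128 = 1.53125
Since 1.53125 > 1, Kraft's inequality is NOT satisfied.
A prefix code with these lengths CANNOT exist.

Kraft sum = 1.53125. Not satisfied.


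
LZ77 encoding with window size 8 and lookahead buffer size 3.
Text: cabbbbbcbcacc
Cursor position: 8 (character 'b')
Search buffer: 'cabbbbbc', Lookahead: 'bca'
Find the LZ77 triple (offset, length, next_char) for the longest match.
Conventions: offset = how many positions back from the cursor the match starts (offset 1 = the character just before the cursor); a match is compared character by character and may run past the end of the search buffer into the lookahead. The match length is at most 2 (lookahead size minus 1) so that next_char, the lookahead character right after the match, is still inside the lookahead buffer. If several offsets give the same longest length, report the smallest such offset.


Try each offset into the search buffer:
  offset=1 (pos 7, char 'c'): match length 0
  offset=2 (pos 6, char 'b'): match length 2
  offset=3 (pos 5, char 'b'): match length 1
  offset=4 (pos 4, char 'b'): match length 1
  offset=5 (pos 3, char 'b'): match length 1
  offset=6 (pos 2, char 'b'): match length 1
  offset=7 (pos 1, char 'a'): match length 0
  offset=8 (pos 0, char 'c'): match length 0
Longest match has length 2 at offset 2.
next_char = character at position 8 + 2 = 10 -> 'a'

Best match: offset=2, length=2 (matching 'bc' starting at position 6)
LZ77 triple: (2, 2, 'a')


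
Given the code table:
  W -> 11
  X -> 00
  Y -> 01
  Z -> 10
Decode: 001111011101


Decoding:
00 -> X
11 -> W
11 -> W
01 -> Y
11 -> W
01 -> Y


Result: XWWYWY


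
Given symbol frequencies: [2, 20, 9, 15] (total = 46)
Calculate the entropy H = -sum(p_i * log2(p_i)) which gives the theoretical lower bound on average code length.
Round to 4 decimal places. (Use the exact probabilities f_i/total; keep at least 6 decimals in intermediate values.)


Per-symbol terms -p_i * log2(p_i) with p_i = f_i/46:
  p = 2/46 = 0.043478: log2(p) = -4.523562, -p*log2(p) = 0.196677
  p = 20/46 = 0.434783: log2(p) = -1.201634, -p*log2(p) = 0.522450
  p = 9/46 = 0.195652: log2(p) = -2.353637, -p*log2(p) = 0.460494
  p = 15/46 = 0.326087: log2(p) = -1.616671, -p*log2(p) = 0.527175
H = 0.196677 + 0.522450 + 0.460494 + 0.527175 = 1.706796

H = 1.7068 bits/symbol


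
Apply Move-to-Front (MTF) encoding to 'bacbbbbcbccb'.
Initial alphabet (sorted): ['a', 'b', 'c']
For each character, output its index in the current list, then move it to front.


MTF encoding:
'b': index 1 in ['a', 'b', 'c'] -> ['b', 'a', 'c']
'a': index 1 in ['b', 'a', 'c'] -> ['a', 'b', 'c']
'c': index 2 in ['a', 'b', 'c'] -> ['c', 'a', 'b']
'b': index 2 in ['c', 'a', 'b'] -> ['b', 'c', 'a']
'b': index 0 in ['b', 'c', 'a'] -> ['b', 'c', 'a']
'b': index 0 in ['b', 'c', 'a'] -> ['b', 'c', 'a']
'b': index 0 in ['b', 'c', 'a'] -> ['b', 'c', 'a']
'c': index 1 in ['b', 'c', 'a'] -> ['c', 'b', 'a']
'b': index 1 in ['c', 'b', 'a'] -> ['b', 'c', 'a']
'c': index 1 in ['b', 'c', 'a'] -> ['c', 'b', 'a']
'c': index 0 in ['c', 'b', 'a'] -> ['c', 'b', 'a']
'b': index 1 in ['c', 'b', 'a'] -> ['b', 'c', 'a']


Output: [1, 1, 2, 2, 0, 0, 0, 1, 1, 1, 0, 1]


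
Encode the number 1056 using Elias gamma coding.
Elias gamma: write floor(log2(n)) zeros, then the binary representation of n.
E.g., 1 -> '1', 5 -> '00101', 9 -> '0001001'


num_bits = floor(log2(1056)) + 1 = 11
leading_zeros = num_bits - 1 = 10
binary(1056) = 10000100000

Elias gamma(1056) = '0000000000' + '10000100000' = 000000000010000100000 (21 bits)


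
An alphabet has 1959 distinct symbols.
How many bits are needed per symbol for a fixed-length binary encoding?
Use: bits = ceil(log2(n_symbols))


log2(1959) = 10.9359
Bracket: 2^10 = 1024 < 1959 <= 2^11 = 2048
So ceil(log2(1959)) = 11

bits = ceil(log2(1959)) = ceil(10.9359) = 11 bits


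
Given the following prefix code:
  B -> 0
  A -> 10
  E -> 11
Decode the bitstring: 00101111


Decoding step by step:
Bits 0 -> B
Bits 0 -> B
Bits 10 -> A
Bits 11 -> E
Bits 11 -> E


Decoded message: BBAEE


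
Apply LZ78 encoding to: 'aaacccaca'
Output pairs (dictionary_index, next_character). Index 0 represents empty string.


LZ78 encoding steps:
Dictionary: {0: ''}
Step 1: w='' (idx 0), next='a' -> output (0, 'a'), add 'a' as idx 1
Step 2: w='a' (idx 1), next='a' -> output (1, 'a'), add 'aa' as idx 2
Step 3: w='' (idx 0), next='c' -> output (0, 'c'), add 'c' as idx 3
Step 4: w='c' (idx 3), next='c' -> output (3, 'c'), add 'cc' as idx 4
Step 5: w='a' (idx 1), next='c' -> output (1, 'c'), add 'ac' as idx 5
Step 6: w='a' (idx 1), end of input -> output (1, '')


Encoded: [(0, 'a'), (1, 'a'), (0, 'c'), (3, 'c'), (1, 'c'), (1, '')]


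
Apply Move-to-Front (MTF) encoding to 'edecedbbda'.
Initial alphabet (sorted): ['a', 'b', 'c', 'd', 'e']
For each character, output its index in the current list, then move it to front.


MTF encoding:
'e': index 4 in ['a', 'b', 'c', 'd', 'e'] -> ['e', 'a', 'b', 'c', 'd']
'd': index 4 in ['e', 'a', 'b', 'c', 'd'] -> ['d', 'e', 'a', 'b', 'c']
'e': index 1 in ['d', 'e', 'a', 'b', 'c'] -> ['e', 'd', 'a', 'b', 'c']
'c': index 4 in ['e', 'd', 'a', 'b', 'c'] -> ['c', 'e', 'd', 'a', 'b']
'e': index 1 in ['c', 'e', 'd', 'a', 'b'] -> ['e', 'c', 'd', 'a', 'b']
'd': index 2 in ['e', 'c', 'd', 'a', 'b'] -> ['d', 'e', 'c', 'a', 'b']
'b': index 4 in ['d', 'e', 'c', 'a', 'b'] -> ['b', 'd', 'e', 'c', 'a']
'b': index 0 in ['b', 'd', 'e', 'c', 'a'] -> ['b', 'd', 'e', 'c', 'a']
'd': index 1 in ['b', 'd', 'e', 'c', 'a'] -> ['d', 'b', 'e', 'c', 'a']
'a': index 4 in ['d', 'b', 'e', 'c', 'a'] -> ['a', 'd', 'b', 'e', 'c']


Output: [4, 4, 1, 4, 1, 2, 4, 0, 1, 4]


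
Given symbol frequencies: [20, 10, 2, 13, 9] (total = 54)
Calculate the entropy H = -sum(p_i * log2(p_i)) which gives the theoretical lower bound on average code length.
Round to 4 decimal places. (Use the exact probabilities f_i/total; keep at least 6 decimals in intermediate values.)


Per-symbol terms -p_i * log2(p_i) with p_i = f_i/54:
  p = 20/54 = 0.370370: log2(p) = -1.432959, -p*log2(p) = 0.530726
  p = 10/54 = 0.185185: log2(p) = -2.432959, -p*log2(p) = 0.450548
  p = 2/54 = 0.037037: log2(p) = -4.754888, -p*log2(p) = 0.176107
  p = 13/54 = 0.240741: log2(p) = -2.054448, -p*log2(p) = 0.494589
  p = 9/54 = 0.166667: log2(p) = -2.584963, -p*log2(p) = 0.430827
H = 0.530726 + 0.450548 + 0.176107 + 0.494589 + 0.430827 = 2.082797

H = 2.0828 bits/symbol


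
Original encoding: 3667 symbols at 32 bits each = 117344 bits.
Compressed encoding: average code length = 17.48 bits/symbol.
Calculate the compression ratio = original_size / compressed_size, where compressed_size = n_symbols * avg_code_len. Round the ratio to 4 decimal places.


original_size = n_symbols * orig_bits = 3667 * 32 = 117344 bits
compressed_size = n_symbols * avg_code_len = 3667 * 17.48 = 64099.16 bits
ratio = original_size / compressed_size = 117344 / 64099.16 = 1.8307

Compression ratio = 1.8307
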